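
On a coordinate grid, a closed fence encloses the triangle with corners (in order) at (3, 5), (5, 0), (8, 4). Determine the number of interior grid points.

By the shoelace formula, twice the signed area is |(3·0 − 5·5) + (5·4 − 8·0) + (8·5 − 3·4)| = 23, so the area is 11.5.
Summing gcd(|Δx|,|Δy|) over the edges gives the boundary count: gcd(2,5) + gcd(3,4) + gcd(5,1) = 1+1+1 = 3.
By Pick's theorem A = I + B/2 − 1, so I = 11.5 − 3/2 + 1 = 11.

11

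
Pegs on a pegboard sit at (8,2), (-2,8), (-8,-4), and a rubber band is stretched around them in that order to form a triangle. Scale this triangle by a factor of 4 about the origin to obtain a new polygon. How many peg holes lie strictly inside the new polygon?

Using the shoelace formula, 2A = |(8·8 − (-2)·2) + ((-2)·(-4) − (-8)·8) + ((-8)·2 − 8·(-4))| = 156, so the area is 78.
The number of boundary lattice points is Σ gcd(|Δx|,|Δy|) = gcd(10,6) + gcd(6,12) + gcd(16,6) = 2+6+2 = 10.
Scaling by 4 multiplies the area by 4² = 16 (so the new area is 1248) and multiplies the boundary lattice-point count by 4, giving 40.
By Pick's theorem, the interior count of the dilated polygon is 1248 − 40/2 + 1 = 1229.

1229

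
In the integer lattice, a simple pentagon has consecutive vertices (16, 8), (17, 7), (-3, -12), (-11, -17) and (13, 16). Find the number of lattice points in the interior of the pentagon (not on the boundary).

195

The shoelace formula gives twice the area as |(16·7 − 17·8) + (17·(-12) − (-3)·7) + ((-3)·(-17) − (-11)·(-12)) + ((-11)·16 − 13·(-17)) + (13·8 − 16·16)| = 395, so the area is 197.5.
Along each edge there are gcd(|Δx|,|Δy|)+1 lattice points, so counting each shared vertex once the boundary has gcd(1,1) + gcd(20,19) + gcd(8,5) + gcd(24,33) + gcd(3,8) = 1+1+1+3+1 = 7.
Pick's theorem gives I = A − B/2 + 1 = 197.5 − 7/2 + 1 = 195.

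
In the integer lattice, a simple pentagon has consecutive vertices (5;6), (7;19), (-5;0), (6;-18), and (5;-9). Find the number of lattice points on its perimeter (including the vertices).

The number of boundary lattice points is Σ gcd(|Δx|,|Δy|) = gcd(2,13) + gcd(12,19) + gcd(11,18) + gcd(1,9) + gcd(0,15) = 1+1+1+1+15 = 19.

19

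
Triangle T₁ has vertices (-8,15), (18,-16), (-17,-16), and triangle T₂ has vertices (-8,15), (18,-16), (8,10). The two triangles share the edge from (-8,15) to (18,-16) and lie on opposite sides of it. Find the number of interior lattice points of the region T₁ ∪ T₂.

The union is the simple quadrilateral with vertices (-8,15), (-17,-16), (18,-16), (8,10) in order.
The shoelace formula gives twice the area as |((-8)·(-16) − (-17)·15) + ((-17)·(-16) − 18·(-16)) + (18·10 − 8·(-16)) + (8·15 − (-8)·10)| = 1451, so the area is 1451/2.
The number of boundary lattice points is Σ gcd(|Δx|,|Δy|) = gcd(9,31) + gcd(35,0) + gcd(10,26) + gcd(16,5) = 1+35+2+1 = 39.
By Pick's theorem I = A − B/2 + 1 = 1451/2 − 39/2 + 1 = 707.

707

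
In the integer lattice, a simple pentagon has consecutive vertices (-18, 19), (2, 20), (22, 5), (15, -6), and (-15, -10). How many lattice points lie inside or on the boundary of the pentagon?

876

The shoelace formula gives twice the area as |[(-18)·20 − 2·19] + [2·5 − 22·20] + [22·(-6) − 15·5] + [15·(-10) − (-15)·(-6)] + [(-15)·19 − (-18)·(-10)]| = 1740, so the area is 870.
Along each edge there are gcd(|Δx|,|Δy|)+1 lattice points, so counting each shared vertex once the boundary has gcd(20,1) + gcd(20,15) + gcd(7,11) + gcd(30,4) + gcd(3,29) = 1+5+1+2+1 = 10.
Pick's theorem gives I = A − B/2 + 1 = 870 − 10/2 + 1 = 866, so the closed region contains I + B = 866 + 10 = 876 lattice points.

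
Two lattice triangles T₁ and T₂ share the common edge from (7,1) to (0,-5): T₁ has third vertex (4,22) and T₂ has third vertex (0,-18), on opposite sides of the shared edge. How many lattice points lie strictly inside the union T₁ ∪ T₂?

120

The union is the simple quadrilateral with vertices (7,1), (4,22), (0,-5), (0,-18) in order.
Using the shoelace formula, 2A = |(7·22 − 4·1) + (4·(-5) − 0·22) + (0·(-18) − 0·(-5)) + (0·1 − 7·(-18))| = 256, so the area is 128.
Summing gcd(|Δx|,|Δy|) over the edges gives the boundary count: gcd(3,21) + gcd(4,27) + gcd(0,13) + gcd(7,19) = 3+1+13+1 = 18.
By Pick's theorem I = A − B/2 + 1 = 128 − 18/2 + 1 = 120.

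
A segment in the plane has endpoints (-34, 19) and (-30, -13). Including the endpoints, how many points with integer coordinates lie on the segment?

5

The number of lattice points on a segment between lattice points is gcd(|Δx|,|Δy|) + 1 = gcd(4,32) + 1 = 4 + 1 = 5.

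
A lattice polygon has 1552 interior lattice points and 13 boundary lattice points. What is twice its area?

Pick's theorem states A = I + B/2 − 1, so A = 1552 + 13/2 − 1 = 3115/2.
Hence 2A = 3115.

3115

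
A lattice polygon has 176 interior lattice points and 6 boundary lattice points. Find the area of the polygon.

Pick's theorem states A = I + B/2 − 1, so A = 176 + 6/2 − 1 = 178.

178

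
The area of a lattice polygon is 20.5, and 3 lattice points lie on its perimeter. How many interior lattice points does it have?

From Pick's theorem, I = A − B/2 + 1 = 20.5 − 3/2 + 1 = 20.

20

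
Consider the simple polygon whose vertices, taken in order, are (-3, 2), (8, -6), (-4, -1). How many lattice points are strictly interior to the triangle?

20

Using the shoelace formula, 2A = |[(-3)·(-6) − 8·2] + [8·(-1) − (-4)·(-6)] + [(-4)·2 − (-3)·(-1)]| = 41, so the area is 41/2.
Summing gcd(|Δx|,|Δy|) over the edges gives the boundary count: gcd(11,8) + gcd(12,5) + gcd(1,3) = 1+1+1 = 3.
By Pick's theorem A = I + B/2 − 1, so I = 41/2 − 3/2 + 1 = 20.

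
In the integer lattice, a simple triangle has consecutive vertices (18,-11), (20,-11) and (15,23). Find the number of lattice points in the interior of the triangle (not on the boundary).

33

By the shoelace formula, twice the signed area is |[18·(-11) − 20·(-11)] + [20·23 − 15·(-11)] + [15·(-11) − 18·23]| = 68, so the area is 34.
The number of boundary lattice points is Σ gcd(|Δx|,|Δy|) = gcd(2,0) + gcd(5,34) + gcd(3,34) = 2+1+1 = 4.
By Pick's theorem A = I + B/2 − 1, so I = 34 − 4/2 + 1 = 33.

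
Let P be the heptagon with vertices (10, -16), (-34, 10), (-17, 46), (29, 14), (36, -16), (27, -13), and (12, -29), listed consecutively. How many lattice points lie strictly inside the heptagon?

2467

The shoelace formula gives twice the area as |(10·10 − (-34)·(-16)) + ((-34)·46 − (-17)·10) + ((-17)·14 − 29·46) + (29·(-16) − 36·14) + (36·(-13) − 27·(-16)) + (27·(-29) − 12·(-13)) + (12·(-16) − 10·(-29))| = 4943, so the area is 2471.5.
Summing gcd(|Δx|,|Δy|) over the edges gives the boundary count: gcd(44,26) + gcd(17,36) + gcd(46,32) + gcd(7,30) + gcd(9,3) + gcd(15,16) + gcd(2,13) = 2+1+2+1+3+1+1 = 11.
Pick's theorem gives I = A − B/2 + 1 = 2471.5 − 11/2 + 1 = 2467.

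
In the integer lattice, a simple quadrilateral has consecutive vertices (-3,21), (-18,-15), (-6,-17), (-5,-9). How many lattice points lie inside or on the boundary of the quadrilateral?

243

Using the shoelace formula, 2A = |((-3)·(-15) − (-18)·21) + ((-18)·(-17) − (-6)·(-15)) + ((-6)·(-9) − (-5)·(-17)) + ((-5)·21 − (-3)·(-9))| = 476, so the area is 238.
Along each edge there are gcd(|Δx|,|Δy|)+1 lattice points, so counting each shared vertex once the boundary has gcd(15,36) + gcd(12,2) + gcd(1,8) + gcd(2,30) = 3+2+1+2 = 8.
Pick's theorem gives I = A − B/2 + 1 = 238 − 8/2 + 1 = 235, so the closed region contains I + B = 235 + 8 = 243 lattice points.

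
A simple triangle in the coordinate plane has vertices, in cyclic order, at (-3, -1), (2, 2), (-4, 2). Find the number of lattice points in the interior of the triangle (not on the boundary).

6

By the shoelace formula, twice the signed area is |[(-3)·2 − 2·(-1)] + [2·2 − (-4)·2] + [(-4)·(-1) − (-3)·2]| = 18, so the area is 9.
Along each edge there are gcd(|Δx|,|Δy|)+1 lattice points, so counting each shared vertex once the boundary has gcd(5,3) + gcd(6,0) + gcd(1,3) = 1+6+1 = 8.
Pick's theorem gives I = A − B/2 + 1 = 9 − 8/2 + 1 = 6.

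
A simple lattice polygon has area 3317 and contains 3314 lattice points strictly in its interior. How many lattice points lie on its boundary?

8

Pick's theorem gives A = I + B/2 − 1, so B = 2(A − I + 1) = 2(3317 − 3314 + 1) = 8.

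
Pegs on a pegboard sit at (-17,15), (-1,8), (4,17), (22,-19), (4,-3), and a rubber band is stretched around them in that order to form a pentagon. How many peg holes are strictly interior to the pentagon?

By the shoelace formula, twice the signed area is |[(-17)·8 − (-1)·15] + [(-1)·17 − 4·8] + [4·(-19) − 22·17] + [22·(-3) − 4·(-19)] + [4·15 − (-17)·(-3)]| = 601, so the area is 300.5.
Along each edge there are gcd(|Δx|,|Δy|)+1 lattice points, so counting each shared vertex once the boundary has gcd(16,7) + gcd(5,9) + gcd(18,36) + gcd(18,16) + gcd(21,18) = 1+1+18+2+3 = 25.
By Pick's theorem A = I + B/2 − 1, so I = 300.5 − 25/2 + 1 = 289.

289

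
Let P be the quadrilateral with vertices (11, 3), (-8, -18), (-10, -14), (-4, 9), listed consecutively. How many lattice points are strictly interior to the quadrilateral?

The shoelace formula gives twice the area as |(11·(-18) − (-8)·3) + ((-8)·(-14) − (-10)·(-18)) + ((-10)·9 − (-4)·(-14)) + ((-4)·3 − 11·9)| = 499, so the area is 249.5.
Along each edge there are gcd(|Δx|,|Δy|)+1 lattice points, so counting each shared vertex once the boundary has gcd(19,21) + gcd(2,4) + gcd(6,23) + gcd(15,6) = 1+2+1+3 = 7.
By Pick's theorem A = I + B/2 − 1, so I = 249.5 − 7/2 + 1 = 247.

247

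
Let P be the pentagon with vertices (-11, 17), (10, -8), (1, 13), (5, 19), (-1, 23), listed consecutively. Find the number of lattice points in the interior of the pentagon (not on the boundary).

186

The shoelace formula gives twice the area as |((-11)·(-8) − 10·17) + (10·13 − 1·(-8)) + (1·19 − 5·13) + (5·23 − (-1)·19) + ((-1)·17 − (-11)·23)| = 380, so the area is 190.
Along each edge there are gcd(|Δx|,|Δy|)+1 lattice points, so counting each shared vertex once the boundary has gcd(21,25) + gcd(9,21) + gcd(4,6) + gcd(6,4) + gcd(10,6) = 1+3+2+2+2 = 10.
By Pick's theorem A = I + B/2 − 1, so I = 190 − 10/2 + 1 = 186.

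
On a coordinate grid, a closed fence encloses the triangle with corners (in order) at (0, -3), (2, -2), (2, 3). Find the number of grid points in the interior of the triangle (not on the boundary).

2

Using the shoelace formula, 2A = |(0·(-2) − 2·(-3)) + (2·3 − 2·(-2)) + (2·(-3) − 0·3)| = 10, so the area is 5.
Summing gcd(|Δx|,|Δy|) over the edges gives the boundary count: gcd(2,1) + gcd(0,5) + gcd(2,6) = 1+5+2 = 8.
By Pick's theorem A = I + B/2 − 1, so I = 5 − 8/2 + 1 = 2.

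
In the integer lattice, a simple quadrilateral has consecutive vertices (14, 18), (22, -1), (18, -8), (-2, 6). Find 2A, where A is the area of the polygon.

596

By the shoelace formula, twice the signed area is |[14·(-1) − 22·18] + [22·(-8) − 18·(-1)] + [18·6 − (-2)·(-8)] + [(-2)·18 − 14·6]| = 596, so the area is 298.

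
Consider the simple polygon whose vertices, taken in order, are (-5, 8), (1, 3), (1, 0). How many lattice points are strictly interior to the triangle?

7

Using the shoelace formula, 2A = |((-5)·3 − 1·8) + (1·0 − 1·3) + (1·8 − (-5)·0)| = 18, so the area is 9.
Summing gcd(|Δx|,|Δy|) over the edges gives the boundary count: gcd(6,5) + gcd(0,3) + gcd(6,8) = 1+3+2 = 6.
By Pick's theorem A = I + B/2 − 1, so I = 9 − 6/2 + 1 = 7.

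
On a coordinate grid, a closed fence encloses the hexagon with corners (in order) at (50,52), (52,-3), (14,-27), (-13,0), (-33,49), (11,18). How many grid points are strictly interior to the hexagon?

Using the shoelace formula, 2A = |[50·(-3) − 52·52] + [52·(-27) − 14·(-3)] + [14·0 − (-13)·(-27)] + [(-13)·49 − (-33)·0] + [(-33)·18 − 11·49] + [11·52 − 50·18]| = 6665, so the area is 3332.5.
Along each edge there are gcd(|Δx|,|Δy|)+1 lattice points, so counting each shared vertex once the boundary has gcd(2,55) + gcd(38,24) + gcd(27,27) + gcd(20,49) + gcd(44,31) + gcd(39,34) = 1+2+27+1+1+1 = 33.
By Pick's theorem A = I + B/2 − 1, so I = 3332.5 − 33/2 + 1 = 3317.

3317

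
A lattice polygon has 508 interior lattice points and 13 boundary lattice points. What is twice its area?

1027

By Pick's theorem, A = I + B/2 − 1 = 508 + 13/2 − 1 = 1027/2.
Hence 2A = 1027.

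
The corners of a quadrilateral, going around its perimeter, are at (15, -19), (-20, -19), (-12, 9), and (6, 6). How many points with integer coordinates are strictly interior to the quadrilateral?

The shoelace formula gives twice the area as |[15·(-19) − (-20)·(-19)] + [(-20)·9 − (-12)·(-19)] + [(-12)·6 − 6·9] + [6·(-19) − 15·6]| = 1403, so the area is 701.5.
The number of boundary lattice points is Σ gcd(|Δx|,|Δy|) = gcd(35,0) + gcd(8,28) + gcd(18,3) + gcd(9,25) = 35+4+3+1 = 43.
Pick's theorem gives I = A − B/2 + 1 = 701.5 − 43/2 + 1 = 681.

681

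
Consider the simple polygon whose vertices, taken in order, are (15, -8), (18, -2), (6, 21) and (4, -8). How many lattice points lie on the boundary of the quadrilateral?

Summing gcd(|Δx|,|Δy|) over the edges gives the boundary count: gcd(3,6) + gcd(12,23) + gcd(2,29) + gcd(11,0) = 3+1+1+11 = 16.

16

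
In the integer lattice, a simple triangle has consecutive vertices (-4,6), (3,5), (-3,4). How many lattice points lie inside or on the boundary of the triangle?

9

Using the shoelace formula, 2A = |[(-4)·5 − 3·6] + [3·4 − (-3)·5] + [(-3)·6 − (-4)·4]| = 13, so the area is 13/2.
The number of boundary lattice points is Σ gcd(|Δx|,|Δy|) = gcd(7,1) + gcd(6,1) + gcd(1,2) = 1+1+1 = 3.
Pick's theorem gives I = A − B/2 + 1 = 13/2 − 3/2 + 1 = 6, so the closed region contains I + B = 6 + 3 = 9 lattice points.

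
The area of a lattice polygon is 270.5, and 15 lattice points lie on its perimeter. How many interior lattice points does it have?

264

Pick's theorem A = I + B/2 − 1 rearranges to I = A − B/2 + 1 = 270.5 − 15/2 + 1 = 264.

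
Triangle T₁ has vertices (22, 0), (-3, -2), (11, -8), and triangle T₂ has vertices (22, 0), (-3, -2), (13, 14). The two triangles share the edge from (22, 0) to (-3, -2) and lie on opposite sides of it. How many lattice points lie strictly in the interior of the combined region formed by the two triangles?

The union is the simple quadrilateral with vertices (22, 0), (11, -8), (-3, -2), (13, 14) in order.
By the shoelace formula, twice the signed area is |(22·(-8) − 11·0) + (11·(-2) − (-3)·(-8)) + ((-3)·14 − 13·(-2)) + (13·0 − 22·14)| = 546, so the area is 273.
Summing gcd(|Δx|,|Δy|) over the edges gives the boundary count: gcd(11,8) + gcd(14,6) + gcd(16,16) + gcd(9,14) = 1+2+16+1 = 20.
By Pick's theorem I = A − B/2 + 1 = 273 − 20/2 + 1 = 264.

264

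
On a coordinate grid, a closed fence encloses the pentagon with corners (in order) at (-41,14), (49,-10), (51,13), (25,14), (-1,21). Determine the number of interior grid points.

1319

The shoelace formula gives twice the area as |[(-41)·(-10) − 49·14] + [49·13 − 51·(-10)] + [51·14 − 25·13] + [25·21 − (-1)·14] + [(-1)·14 − (-41)·21]| = 2646, so the area is 1323.
The number of boundary lattice points is Σ gcd(|Δx|,|Δy|) = gcd(90,24) + gcd(2,23) + gcd(26,1) + gcd(26,7) + gcd(40,7) = 6+1+1+1+1 = 10.
By Pick's theorem A = I + B/2 − 1, so I = 1323 − 10/2 + 1 = 1319.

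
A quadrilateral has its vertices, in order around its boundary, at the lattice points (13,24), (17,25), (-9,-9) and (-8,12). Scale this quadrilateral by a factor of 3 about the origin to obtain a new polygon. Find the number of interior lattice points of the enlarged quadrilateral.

2416

By the shoelace formula, twice the signed area is |[13·25 − 17·24] + [17·(-9) − (-9)·25] + [(-9)·12 − (-8)·(-9)] + [(-8)·24 − 13·12]| = 539, so the area is 539/2.
The number of boundary lattice points is Σ gcd(|Δx|,|Δy|) = gcd(4,1) + gcd(26,34) + gcd(1,21) + gcd(21,12) = 1+2+1+3 = 7.
Scaling by 3 multiplies the area by 3² = 9 (so the new area is 2425.5) and multiplies the boundary lattice-point count by 3, giving 21.
By Pick's theorem, the interior count of the dilated polygon is 2425.5 − 21/2 + 1 = 2416.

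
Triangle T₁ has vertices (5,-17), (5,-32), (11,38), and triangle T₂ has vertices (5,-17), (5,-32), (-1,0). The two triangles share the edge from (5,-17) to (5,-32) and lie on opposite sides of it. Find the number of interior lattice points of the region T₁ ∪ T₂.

88

The union is the simple quadrilateral with vertices (5,-17), (11,38), (5,-32), (-1,0) in order.
By the shoelace formula, twice the signed area is |(5·38 − 11·(-17)) + (11·(-32) − 5·38) + (5·0 − (-1)·(-32)) + ((-1)·(-17) − 5·0)| = 180, so the area is 90.
Summing gcd(|Δx|,|Δy|) over the edges gives the boundary count: gcd(6,55) + gcd(6,70) + gcd(6,32) + gcd(6,17) = 1+2+2+1 = 6.
By Pick's theorem I = A − B/2 + 1 = 90 − 6/2 + 1 = 88.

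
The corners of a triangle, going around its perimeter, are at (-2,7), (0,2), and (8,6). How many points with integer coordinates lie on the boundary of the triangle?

Summing gcd(|Δx|,|Δy|) over the edges gives the boundary count: gcd(2,5) + gcd(8,4) + gcd(10,1) = 1+4+1 = 6.

6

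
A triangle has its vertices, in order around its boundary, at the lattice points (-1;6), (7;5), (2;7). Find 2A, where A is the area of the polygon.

Using the shoelace formula, 2A = |((-1)·5 − 7·6) + (7·7 − 2·5) + (2·6 − (-1)·7)| = 11, so the area is 5.5.

11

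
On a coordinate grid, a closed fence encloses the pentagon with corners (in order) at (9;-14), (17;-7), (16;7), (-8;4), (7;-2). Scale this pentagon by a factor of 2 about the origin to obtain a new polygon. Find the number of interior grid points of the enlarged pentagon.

By the shoelace formula, twice the signed area is |[9·(-7) − 17·(-14)] + [17·7 − 16·(-7)] + [16·4 − (-8)·7] + [(-8)·(-2) − 7·4] + [7·(-14) − 9·(-2)]| = 434, so the area is 217.
The number of boundary lattice points is Σ gcd(|Δx|,|Δy|) = gcd(8,7) + gcd(1,14) + gcd(24,3) + gcd(15,6) + gcd(2,12) = 1+1+3+3+2 = 10.
Scaling by 2 multiplies the area by 2² = 4 (so the new area is 868) and multiplies the boundary lattice-point count by 2, giving 20.
By Pick's theorem, the interior count of the dilated polygon is 868 − 20/2 + 1 = 859.

859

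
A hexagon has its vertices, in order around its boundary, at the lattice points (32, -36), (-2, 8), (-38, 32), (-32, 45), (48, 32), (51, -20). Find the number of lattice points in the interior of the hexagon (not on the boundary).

By the shoelace formula, twice the signed area is |(32·8 − (-2)·(-36)) + ((-2)·32 − (-38)·8) + ((-38)·45 − (-32)·32) + ((-32)·32 − 48·45) + (48·(-20) − 51·32) + (51·(-36) − 32·(-20))| = 7234, so the area is 3617.
Along each edge there are gcd(|Δx|,|Δy|)+1 lattice points, so counting each shared vertex once the boundary has gcd(34,44) + gcd(36,24) + gcd(6,13) + gcd(80,13) + gcd(3,52) + gcd(19,16) = 2+12+1+1+1+1 = 18.
By Pick's theorem A = I + B/2 − 1, so I = 3617 − 18/2 + 1 = 3609.

3609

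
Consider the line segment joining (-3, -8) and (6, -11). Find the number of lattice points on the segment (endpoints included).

The number of lattice points on a segment between lattice points is gcd(|Δx|,|Δy|) + 1 = gcd(9,3) + 1 = 3 + 1 = 4.

4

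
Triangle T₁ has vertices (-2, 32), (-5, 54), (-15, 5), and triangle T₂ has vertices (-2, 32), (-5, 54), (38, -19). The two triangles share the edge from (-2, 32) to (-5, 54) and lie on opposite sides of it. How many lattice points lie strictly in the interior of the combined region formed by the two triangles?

The union is the simple quadrilateral with vertices (-2, 32), (-15, 5), (-5, 54), (38, -19) in order.
The shoelace formula gives twice the area as |((-2)·5 − (-15)·32) + ((-15)·54 − (-5)·5) + ((-5)·(-19) − 38·54) + (38·32 − (-2)·(-19))| = 1094, so the area is 547.
Along each edge there are gcd(|Δx|,|Δy|)+1 lattice points, so counting each shared vertex once the boundary has gcd(13,27) + gcd(10,49) + gcd(43,73) + gcd(40,51) = 1+1+1+1 = 4.
By Pick's theorem I = A − B/2 + 1 = 547 − 4/2 + 1 = 546.

546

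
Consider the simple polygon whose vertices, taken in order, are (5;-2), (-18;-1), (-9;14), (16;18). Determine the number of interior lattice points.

By the shoelace formula, twice the signed area is |(5·(-1) − (-18)·(-2)) + ((-18)·14 − (-9)·(-1)) + ((-9)·18 − 16·14) + (16·(-2) − 5·18)| = 810, so the area is 405.
The number of boundary lattice points is Σ gcd(|Δx|,|Δy|) = gcd(23,1) + gcd(9,15) + gcd(25,4) + gcd(11,20) = 1+3+1+1 = 6.
By Pick's theorem A = I + B/2 − 1, so I = 405 − 6/2 + 1 = 403.

403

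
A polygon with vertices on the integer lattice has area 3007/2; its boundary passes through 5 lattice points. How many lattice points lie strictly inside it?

From Pick's theorem, I = A − B/2 + 1 = 3007/2 − 5/2 + 1 = 1502.

1502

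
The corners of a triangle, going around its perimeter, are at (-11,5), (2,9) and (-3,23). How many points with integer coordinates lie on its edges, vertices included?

4

Summing gcd(|Δx|,|Δy|) over the edges gives the boundary count: gcd(13,4) + gcd(5,14) + gcd(8,18) = 1+1+2 = 4.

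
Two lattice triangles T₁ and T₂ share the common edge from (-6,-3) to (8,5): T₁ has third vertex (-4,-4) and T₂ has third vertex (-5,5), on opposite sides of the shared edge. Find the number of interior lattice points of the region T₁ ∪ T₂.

The union is the simple quadrilateral with vertices (-6,-3), (-4,-4), (8,5), (-5,5) in order.
Using the shoelace formula, 2A = |((-6)·(-4) − (-4)·(-3)) + ((-4)·5 − 8·(-4)) + (8·5 − (-5)·5) + ((-5)·(-3) − (-6)·5)| = 134, so the area is 67.
The number of boundary lattice points is Σ gcd(|Δx|,|Δy|) = gcd(2,1) + gcd(12,9) + gcd(13,0) + gcd(1,8) = 1+3+13+1 = 18.
By Pick's theorem I = A − B/2 + 1 = 67 − 18/2 + 1 = 59.

59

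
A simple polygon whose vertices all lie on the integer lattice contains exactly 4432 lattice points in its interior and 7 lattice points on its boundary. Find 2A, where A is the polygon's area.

By Pick's theorem, A = I + B/2 − 1 = 4432 + 7/2 − 1 = 8869/2.
Hence 2A = 8869.

8869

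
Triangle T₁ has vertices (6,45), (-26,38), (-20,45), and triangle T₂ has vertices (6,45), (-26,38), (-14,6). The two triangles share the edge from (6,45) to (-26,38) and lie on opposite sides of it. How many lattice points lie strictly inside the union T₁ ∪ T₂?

630

The union is the simple quadrilateral with vertices (6,45), (-20,45), (-26,38), (-14,6) in order.
The shoelace formula gives twice the area as |[6·45 − (-20)·45] + [(-20)·38 − (-26)·45] + [(-26)·6 − (-14)·38] + [(-14)·45 − 6·6]| = 1290, so the area is 645.
Summing gcd(|Δx|,|Δy|) over the edges gives the boundary count: gcd(26,0) + gcd(6,7) + gcd(12,32) + gcd(20,39) = 26+1+4+1 = 32.
By Pick's theorem I = A − B/2 + 1 = 645 − 32/2 + 1 = 630.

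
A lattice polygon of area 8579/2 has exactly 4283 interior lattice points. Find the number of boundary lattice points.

15

Pick's theorem gives A = I + B/2 − 1, so B = 2(A − I + 1) = 2(8579/2 − 4283 + 1) = 15.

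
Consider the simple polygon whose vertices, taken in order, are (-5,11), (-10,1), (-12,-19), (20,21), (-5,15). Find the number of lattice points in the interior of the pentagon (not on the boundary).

421

The shoelace formula gives twice the area as |((-5)·1 − (-10)·11) + ((-10)·(-19) − (-12)·1) + ((-12)·21 − 20·(-19)) + (20·15 − (-5)·21) + ((-5)·11 − (-5)·15)| = 860, so the area is 430.
The number of boundary lattice points is Σ gcd(|Δx|,|Δy|) = gcd(5,10) + gcd(2,20) + gcd(32,40) + gcd(25,6) + gcd(0,4) = 5+2+8+1+4 = 20.
Pick's theorem gives I = A − B/2 + 1 = 430 − 20/2 + 1 = 421.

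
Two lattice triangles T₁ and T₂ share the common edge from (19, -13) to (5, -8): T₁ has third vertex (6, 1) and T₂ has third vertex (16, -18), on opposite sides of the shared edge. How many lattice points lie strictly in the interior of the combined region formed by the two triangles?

The union is the simple quadrilateral with vertices (19, -13), (6, 1), (5, -8), (16, -18) in order.
The shoelace formula gives twice the area as |[19·1 − 6·(-13)] + [6·(-8) − 5·1] + [5·(-18) − 16·(-8)] + [16·(-13) − 19·(-18)]| = 216, so the area is 108.
The number of boundary lattice points is Σ gcd(|Δx|,|Δy|) = gcd(13,14) + gcd(1,9) + gcd(11,10) + gcd(3,5) = 1+1+1+1 = 4.
By Pick's theorem I = A − B/2 + 1 = 108 − 4/2 + 1 = 107.

107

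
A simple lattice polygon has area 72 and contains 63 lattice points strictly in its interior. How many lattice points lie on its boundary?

20

Pick's theorem gives A = I + B/2 − 1, so B = 2(A − I + 1) = 2(72 − 63 + 1) = 20.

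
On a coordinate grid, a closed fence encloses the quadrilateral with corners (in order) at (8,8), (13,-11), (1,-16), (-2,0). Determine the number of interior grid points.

By the shoelace formula, twice the signed area is |(8·(-11) − 13·8) + (13·(-16) − 1·(-11)) + (1·0 − (-2)·(-16)) + ((-2)·8 − 8·0)| = 437, so the area is 218.5.
Along each edge there are gcd(|Δx|,|Δy|)+1 lattice points, so counting each shared vertex once the boundary has gcd(5,19) + gcd(12,5) + gcd(3,16) + gcd(10,8) = 1+1+1+2 = 5.
Pick's theorem gives I = A − B/2 + 1 = 218.5 − 5/2 + 1 = 217.

217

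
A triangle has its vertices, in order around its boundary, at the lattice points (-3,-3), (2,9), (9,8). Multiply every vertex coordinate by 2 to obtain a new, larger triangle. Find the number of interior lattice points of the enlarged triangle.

176

The shoelace formula gives twice the area as |[(-3)·9 − 2·(-3)] + [2·8 − 9·9] + [9·(-3) − (-3)·8]| = 89, so the area is 89/2.
Along each edge there are gcd(|Δx|,|Δy|)+1 lattice points, so counting each shared vertex once the boundary has gcd(5,12) + gcd(7,1) + gcd(12,11) = 1+1+1 = 3.
Scaling by 2 multiplies the area by 2² = 4 (so the new area is 178) and multiplies the boundary lattice-point count by 2, giving 6.
By Pick's theorem, the interior count of the dilated polygon is 178 − 6/2 + 1 = 176.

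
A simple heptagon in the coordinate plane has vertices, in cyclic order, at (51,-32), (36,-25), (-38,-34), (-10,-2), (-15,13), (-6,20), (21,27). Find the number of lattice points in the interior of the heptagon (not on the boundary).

2781

Using the shoelace formula, 2A = |[51·(-25) − 36·(-32)] + [36·(-34) − (-38)·(-25)] + [(-38)·(-2) − (-10)·(-34)] + [(-10)·13 − (-15)·(-2)] + [(-15)·20 − (-6)·13] + [(-6)·27 − 21·20] + [21·(-32) − 51·27]| = 5574, so the area is 2787.
Summing gcd(|Δx|,|Δy|) over the edges gives the boundary count: gcd(15,7) + gcd(74,9) + gcd(28,32) + gcd(5,15) + gcd(9,7) + gcd(27,7) + gcd(30,59) = 1+1+4+5+1+1+1 = 14.
Pick's theorem gives I = A − B/2 + 1 = 2787 − 14/2 + 1 = 2781.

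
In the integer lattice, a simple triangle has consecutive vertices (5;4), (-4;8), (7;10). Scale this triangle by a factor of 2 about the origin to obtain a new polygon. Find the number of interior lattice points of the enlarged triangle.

121

Using the shoelace formula, 2A = |[5·8 − (-4)·4] + [(-4)·10 − 7·8] + [7·4 − 5·10]| = 62, so the area is 31.
The number of boundary lattice points is Σ gcd(|Δx|,|Δy|) = gcd(9,4) + gcd(11,2) + gcd(2,6) = 1+1+2 = 4.
Scaling by 2 multiplies the area by 2² = 4 (so the new area is 124) and multiplies the boundary lattice-point count by 2, giving 8.
By Pick's theorem, the interior count of the dilated polygon is 124 − 8/2 + 1 = 121.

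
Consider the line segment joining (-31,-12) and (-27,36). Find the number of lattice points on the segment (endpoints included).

5

The number of lattice points on a segment between lattice points is gcd(|Δx|,|Δy|) + 1 = gcd(4,48) + 1 = 4 + 1 = 5.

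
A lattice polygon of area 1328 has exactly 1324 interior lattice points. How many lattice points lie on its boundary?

Pick's theorem gives A = I + B/2 − 1, so B = 2(A − I + 1) = 2(1328 − 1324 + 1) = 10.

10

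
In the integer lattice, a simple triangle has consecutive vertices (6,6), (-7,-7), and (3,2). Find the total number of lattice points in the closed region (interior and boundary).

15

The shoelace formula gives twice the area as |(6·(-7) − (-7)·6) + ((-7)·2 − 3·(-7)) + (3·6 − 6·2)| = 13, so the area is 13/2.
The number of boundary lattice points is Σ gcd(|Δx|,|Δy|) = gcd(13,13) + gcd(10,9) + gcd(3,4) = 13+1+1 = 15.
Pick's theorem gives I = A − B/2 + 1 = 13/2 − 15/2 + 1 = 0, so the closed region contains I + B = 0 + 15 = 15 lattice points.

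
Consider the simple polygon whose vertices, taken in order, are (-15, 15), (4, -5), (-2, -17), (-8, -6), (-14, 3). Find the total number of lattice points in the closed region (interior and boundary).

By the shoelace formula, twice the signed area is |((-15)·(-5) − 4·15) + (4·(-17) − (-2)·(-5)) + ((-2)·(-6) − (-8)·(-17)) + ((-8)·3 − (-14)·(-6)) + ((-14)·15 − (-15)·3)| = 460, so the area is 230.
Along each edge there are gcd(|Δx|,|Δy|)+1 lattice points, so counting each shared vertex once the boundary has gcd(19,20) + gcd(6,12) + gcd(6,11) + gcd(6,9) + gcd(1,12) = 1+6+1+3+1 = 12.
Pick's theorem gives I = A − B/2 + 1 = 230 − 12/2 + 1 = 225, so the closed region contains I + B = 225 + 12 = 237 lattice points.

237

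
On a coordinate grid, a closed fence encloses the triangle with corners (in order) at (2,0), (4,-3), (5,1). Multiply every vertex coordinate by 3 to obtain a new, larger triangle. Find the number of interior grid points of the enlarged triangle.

46

The shoelace formula gives twice the area as |(2·(-3) − 4·0) + (4·1 − 5·(-3)) + (5·0 − 2·1)| = 11, so the area is 5.5.
Along each edge there are gcd(|Δx|,|Δy|)+1 lattice points, so counting each shared vertex once the boundary has gcd(2,3) + gcd(1,4) + gcd(3,1) = 1+1+1 = 3.
Scaling by 3 multiplies the area by 3² = 9 (so the new area is 99/2) and multiplies the boundary lattice-point count by 3, giving 9.
By Pick's theorem, the interior count of the dilated polygon is 99/2 − 9/2 + 1 = 46.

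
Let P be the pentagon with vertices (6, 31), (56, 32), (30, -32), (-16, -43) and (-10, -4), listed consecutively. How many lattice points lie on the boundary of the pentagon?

8

Along each edge there are gcd(|Δx|,|Δy|)+1 lattice points, so counting each shared vertex once the boundary has gcd(50,1) + gcd(26,64) + gcd(46,11) + gcd(6,39) + gcd(16,35) = 1+2+1+3+1 = 8.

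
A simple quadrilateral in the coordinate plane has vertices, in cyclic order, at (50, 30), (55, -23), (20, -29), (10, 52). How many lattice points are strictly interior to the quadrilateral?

By the shoelace formula, twice the signed area is |[50·(-23) − 55·30] + [55·(-29) − 20·(-23)] + [20·52 − 10·(-29)] + [10·30 − 50·52]| = 4905, so the area is 2452.5.
Along each edge there are gcd(|Δx|,|Δy|)+1 lattice points, so counting each shared vertex once the boundary has gcd(5,53) + gcd(35,6) + gcd(10,81) + gcd(40,22) = 1+1+1+2 = 5.
Pick's theorem gives I = A − B/2 + 1 = 2452.5 − 5/2 + 1 = 2451.

2451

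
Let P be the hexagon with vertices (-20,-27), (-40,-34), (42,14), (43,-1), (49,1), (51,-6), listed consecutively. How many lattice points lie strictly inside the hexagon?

The shoelace formula gives twice the area as |[(-20)·(-34) − (-40)·(-27)] + [(-40)·14 − 42·(-34)] + [42·(-1) − 43·14] + [43·1 − 49·(-1)] + [49·(-6) − 51·1] + [51·(-27) − (-20)·(-6)]| = 1926, so the area is 963.
Summing gcd(|Δx|,|Δy|) over the edges gives the boundary count: gcd(20,7) + gcd(82,48) + gcd(1,15) + gcd(6,2) + gcd(2,7) + gcd(71,21) = 1+2+1+2+1+1 = 8.
Pick's theorem gives I = A − B/2 + 1 = 963 − 8/2 + 1 = 960.

960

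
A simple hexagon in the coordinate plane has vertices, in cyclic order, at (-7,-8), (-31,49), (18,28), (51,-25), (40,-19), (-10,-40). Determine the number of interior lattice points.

The shoelace formula gives twice the area as |[(-7)·49 − (-31)·(-8)] + [(-31)·28 − 18·49] + [18·(-25) − 51·28] + [51·(-19) − 40·(-25)] + [40·(-40) − (-10)·(-19)] + [(-10)·(-8) − (-7)·(-40)]| = 6178, so the area is 3089.
Along each edge there are gcd(|Δx|,|Δy|)+1 lattice points, so counting each shared vertex once the boundary has gcd(24,57) + gcd(49,21) + gcd(33,53) + gcd(11,6) + gcd(50,21) + gcd(3,32) = 3+7+1+1+1+1 = 14.
Pick's theorem gives I = A − B/2 + 1 = 3089 − 14/2 + 1 = 3083.

3083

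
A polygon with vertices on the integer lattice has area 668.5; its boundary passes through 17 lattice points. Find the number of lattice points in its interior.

661

From Pick's theorem, I = A − B/2 + 1 = 668.5 − 17/2 + 1 = 661.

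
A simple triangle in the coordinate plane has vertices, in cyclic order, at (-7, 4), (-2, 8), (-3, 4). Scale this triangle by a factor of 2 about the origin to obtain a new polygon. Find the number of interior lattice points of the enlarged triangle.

27

By the shoelace formula, twice the signed area is |((-7)·8 − (-2)·4) + ((-2)·4 − (-3)·8) + ((-3)·4 − (-7)·4)| = 16, so the area is 8.
Summing gcd(|Δx|,|Δy|) over the edges gives the boundary count: gcd(5,4) + gcd(1,4) + gcd(4,0) = 1+1+4 = 6.
Scaling by 2 multiplies the area by 2² = 4 (so the new area is 32) and multiplies the boundary lattice-point count by 2, giving 12.
By Pick's theorem, the interior count of the dilated polygon is 32 − 12/2 + 1 = 27.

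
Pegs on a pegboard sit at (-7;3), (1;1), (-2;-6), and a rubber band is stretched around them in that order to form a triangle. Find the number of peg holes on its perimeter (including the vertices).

The number of boundary lattice points is Σ gcd(|Δx|,|Δy|) = gcd(8,2) + gcd(3,7) + gcd(5,9) = 2+1+1 = 4.

4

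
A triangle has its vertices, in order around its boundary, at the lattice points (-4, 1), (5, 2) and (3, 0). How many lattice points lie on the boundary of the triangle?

4

Summing gcd(|Δx|,|Δy|) over the edges gives the boundary count: gcd(9,1) + gcd(2,2) + gcd(7,1) = 1+2+1 = 4.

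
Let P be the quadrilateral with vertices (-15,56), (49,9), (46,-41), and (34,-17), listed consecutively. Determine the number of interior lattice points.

Using the shoelace formula, 2A = |[(-15)·9 − 49·56] + [49·(-41) − 46·9] + [46·(-17) − 34·(-41)] + [34·56 − (-15)·(-17)]| = 3041, so the area is 1520.5.
Summing gcd(|Δx|,|Δy|) over the edges gives the boundary count: gcd(64,47) + gcd(3,50) + gcd(12,24) + gcd(49,73) = 1+1+12+1 = 15.
Pick's theorem gives I = A − B/2 + 1 = 1520.5 − 15/2 + 1 = 1514.

1514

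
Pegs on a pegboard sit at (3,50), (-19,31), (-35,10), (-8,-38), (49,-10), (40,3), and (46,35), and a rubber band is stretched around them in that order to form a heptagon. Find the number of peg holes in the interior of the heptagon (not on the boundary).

The shoelace formula gives twice the area as |[3·31 − (-19)·50] + [(-19)·10 − (-35)·31] + [(-35)·(-38) − (-8)·10] + [(-8)·(-10) − 49·(-38)] + [49·3 − 40·(-10)] + [40·35 − 46·3] + [46·50 − 3·35]| = 9294, so the area is 4647.
The number of boundary lattice points is Σ gcd(|Δx|,|Δy|) = gcd(22,19) + gcd(16,21) + gcd(27,48) + gcd(57,28) + gcd(9,13) + gcd(6,32) + gcd(43,15) = 1+1+3+1+1+2+1 = 10.
By Pick's theorem A = I + B/2 − 1, so I = 4647 − 10/2 + 1 = 4643.

4643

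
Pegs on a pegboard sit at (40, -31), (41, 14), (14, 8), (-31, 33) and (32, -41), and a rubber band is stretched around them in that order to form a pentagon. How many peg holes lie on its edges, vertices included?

12

Summing gcd(|Δx|,|Δy|) over the edges gives the boundary count: gcd(1,45) + gcd(27,6) + gcd(45,25) + gcd(63,74) + gcd(8,10) = 1+3+5+1+2 = 12.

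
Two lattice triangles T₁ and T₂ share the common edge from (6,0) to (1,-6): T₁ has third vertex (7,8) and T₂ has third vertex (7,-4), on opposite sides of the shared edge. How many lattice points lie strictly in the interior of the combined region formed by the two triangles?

The union is the simple quadrilateral with vertices (6,0), (7,8), (1,-6), (7,-4) in order.
By the shoelace formula, twice the signed area is |(6·8 − 7·0) + (7·(-6) − 1·8) + (1·(-4) − 7·(-6)) + (7·0 − 6·(-4))| = 60, so the area is 30.
Summing gcd(|Δx|,|Δy|) over the edges gives the boundary count: gcd(1,8) + gcd(6,14) + gcd(6,2) + gcd(1,4) = 1+2+2+1 = 6.
By Pick's theorem I = A − B/2 + 1 = 30 − 6/2 + 1 = 28.

28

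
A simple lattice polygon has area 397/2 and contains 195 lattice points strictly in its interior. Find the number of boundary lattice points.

9

Pick's theorem gives A = I + B/2 − 1, so B = 2(A − I + 1) = 2(397/2 − 195 + 1) = 9.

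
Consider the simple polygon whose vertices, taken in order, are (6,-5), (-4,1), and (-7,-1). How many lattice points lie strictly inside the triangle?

By the shoelace formula, twice the signed area is |(6·1 − (-4)·(-5)) + ((-4)·(-1) − (-7)·1) + ((-7)·(-5) − 6·(-1))| = 38, so the area is 19.
Summing gcd(|Δx|,|Δy|) over the edges gives the boundary count: gcd(10,6) + gcd(3,2) + gcd(13,4) = 2+1+1 = 4.
By Pick's theorem A = I + B/2 − 1, so I = 19 − 4/2 + 1 = 18.

18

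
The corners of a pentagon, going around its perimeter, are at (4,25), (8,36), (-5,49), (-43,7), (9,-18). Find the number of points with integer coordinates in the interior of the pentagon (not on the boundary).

1790

Using the shoelace formula, 2A = |[4·36 − 8·25] + [8·49 − (-5)·36] + [(-5)·7 − (-43)·49] + [(-43)·(-18) − 9·7] + [9·25 − 4·(-18)]| = 3596, so the area is 1798.
Along each edge there are gcd(|Δx|,|Δy|)+1 lattice points, so counting each shared vertex once the boundary has gcd(4,11) + gcd(13,13) + gcd(38,42) + gcd(52,25) + gcd(5,43) = 1+13+2+1+1 = 18.
Pick's theorem gives I = A − B/2 + 1 = 1798 − 18/2 + 1 = 1790.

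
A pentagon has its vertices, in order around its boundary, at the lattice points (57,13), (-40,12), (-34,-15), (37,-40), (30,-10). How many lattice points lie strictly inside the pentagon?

By the shoelace formula, twice the signed area is |[57·12 − (-40)·13] + [(-40)·(-15) − (-34)·12] + [(-34)·(-40) − 37·(-15)] + [37·(-10) − 30·(-40)] + [30·13 − 57·(-10)]| = 5917, so the area is 2958.5.
The number of boundary lattice points is Σ gcd(|Δx|,|Δy|) = gcd(97,1) + gcd(6,27) + gcd(71,25) + gcd(7,30) + gcd(27,23) = 1+3+1+1+1 = 7.
Pick's theorem gives I = A − B/2 + 1 = 2958.5 − 7/2 + 1 = 2956.

2956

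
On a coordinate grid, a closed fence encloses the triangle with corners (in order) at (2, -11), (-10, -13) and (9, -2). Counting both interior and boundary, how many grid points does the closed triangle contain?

50

By the shoelace formula, twice the signed area is |(2·(-13) − (-10)·(-11)) + ((-10)·(-2) − 9·(-13)) + (9·(-11) − 2·(-2))| = 94, so the area is 47.
The number of boundary lattice points is Σ gcd(|Δx|,|Δy|) = gcd(12,2) + gcd(19,11) + gcd(7,9) = 2+1+1 = 4.
Pick's theorem gives I = A − B/2 + 1 = 47 − 4/2 + 1 = 46, so the closed region contains I + B = 46 + 4 = 50 lattice points.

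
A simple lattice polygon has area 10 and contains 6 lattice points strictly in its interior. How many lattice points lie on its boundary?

Pick's theorem gives A = I + B/2 − 1, so B = 2(A − I + 1) = 2(10 − 6 + 1) = 10.

10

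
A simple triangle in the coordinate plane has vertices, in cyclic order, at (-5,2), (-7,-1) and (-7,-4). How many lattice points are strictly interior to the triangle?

1

Using the shoelace formula, 2A = |[(-5)·(-1) − (-7)·2] + [(-7)·(-4) − (-7)·(-1)] + [(-7)·2 − (-5)·(-4)]| = 6, so the area is 3.
Along each edge there are gcd(|Δx|,|Δy|)+1 lattice points, so counting each shared vertex once the boundary has gcd(2,3) + gcd(0,3) + gcd(2,6) = 1+3+2 = 6.
By Pick's theorem A = I + B/2 − 1, so I = 3 − 6/2 + 1 = 1.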